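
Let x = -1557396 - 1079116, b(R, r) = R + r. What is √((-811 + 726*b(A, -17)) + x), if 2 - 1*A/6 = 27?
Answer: I*√2758565 ≈ 1660.9*I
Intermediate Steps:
A = -150 (A = 12 - 6*27 = 12 - 162 = -150)
x = -2636512
√((-811 + 726*b(A, -17)) + x) = √((-811 + 726*(-150 - 17)) - 2636512) = √((-811 + 726*(-167)) - 2636512) = √((-811 - 121242) - 2636512) = √(-122053 - 2636512) = √(-2758565) = I*√2758565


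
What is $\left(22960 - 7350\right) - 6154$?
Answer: $9456$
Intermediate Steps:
$\left(22960 - 7350\right) - 6154 = 15610 - 6154 = 9456$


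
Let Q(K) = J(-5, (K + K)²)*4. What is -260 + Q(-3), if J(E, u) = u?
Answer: -116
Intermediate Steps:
Q(K) = 16*K² (Q(K) = (K + K)²*4 = (2*K)²*4 = (4*K²)*4 = 16*K²)
-260 + Q(-3) = -260 + 16*(-3)² = -260 + 16*9 = -260 + 144 = -116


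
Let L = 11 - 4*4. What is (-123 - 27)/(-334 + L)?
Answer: 50/113 ≈ 0.44248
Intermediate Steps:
L = -5 (L = 11 - 16 = -5)
(-123 - 27)/(-334 + L) = (-123 - 27)/(-334 - 5) = -150/(-339) = -150*(-1/339) = 50/113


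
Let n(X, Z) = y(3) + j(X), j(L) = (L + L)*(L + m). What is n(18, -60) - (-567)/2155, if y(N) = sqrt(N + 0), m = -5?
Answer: 1009107/2155 + sqrt(3) ≈ 470.00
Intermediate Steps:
y(N) = sqrt(N)
j(L) = 2*L*(-5 + L) (j(L) = (L + L)*(L - 5) = (2*L)*(-5 + L) = 2*L*(-5 + L))
n(X, Z) = sqrt(3) + 2*X*(-5 + X)
n(18, -60) - (-567)/2155 = (sqrt(3) + 2*18*(-5 + 18)) - (-567)/2155 = (sqrt(3) + 2*18*13) - (-567)/2155 = (sqrt(3) + 468) - 1*(-567/2155) = (468 + sqrt(3)) + 567/2155 = 1009107/2155 + sqrt(3)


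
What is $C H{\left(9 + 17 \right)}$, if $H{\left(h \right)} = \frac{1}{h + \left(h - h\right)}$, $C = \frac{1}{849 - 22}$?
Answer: $\frac{1}{21502} \approx 4.6507 \cdot 10^{-5}$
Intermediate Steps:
$C = \frac{1}{827} \approx 0.0012092$
$H{\left(h \right)} = \frac{1}{h}$ ($H{\left(h \right)} = \frac{1}{h + 0} = \frac{1}{h}$)
$C H{\left(9 + 17 \right)} = \frac{1}{827 \left(9 + 17\right)} = \frac{1}{827 \cdot 26} = \frac{1}{827} \cdot \frac{1}{26} = \frac{1}{21502}$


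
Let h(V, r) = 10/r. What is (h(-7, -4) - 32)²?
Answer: 4761/4 ≈ 1190.3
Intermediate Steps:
(h(-7, -4) - 32)² = (10/(-4) - 32)² = (10*(-¼) - 32)² = (-5/2 - 32)² = (-69/2)² = 4761/4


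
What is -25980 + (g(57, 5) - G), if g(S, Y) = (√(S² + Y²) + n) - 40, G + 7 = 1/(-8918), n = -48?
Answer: -232411997/8918 + √3274 ≈ -26004.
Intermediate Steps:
G = -62427/8918 (G = -7 + 1/(-8918) = -7 - 1/8918 = -62427/8918 ≈ -7.0001)
g(S, Y) = -88 + √(S² + Y²) (g(S, Y) = (√(S² + Y²) - 48) - 40 = (-48 + √(S² + Y²)) - 40 = -88 + √(S² + Y²))
-25980 + (g(57, 5) - G) = -25980 + ((-88 + √(57² + 5²)) - 1*(-62427/8918)) = -25980 + ((-88 + √(3249 + 25)) + 62427/8918) = -25980 + ((-88 + √3274) + 62427/8918) = -25980 + (-722357/8918 + √3274) = -232411997/8918 + √3274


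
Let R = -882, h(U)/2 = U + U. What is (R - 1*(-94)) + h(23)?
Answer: -696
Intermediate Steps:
h(U) = 4*U (h(U) = 2*(U + U) = 2*(2*U) = 4*U)
(R - 1*(-94)) + h(23) = (-882 - 1*(-94)) + 4*23 = (-882 + 94) + 92 = -788 + 92 = -696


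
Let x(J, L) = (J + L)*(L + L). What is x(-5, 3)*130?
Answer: -1560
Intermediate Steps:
x(J, L) = 2*L*(J + L) (x(J, L) = (J + L)*(2*L) = 2*L*(J + L))
x(-5, 3)*130 = (2*3*(-5 + 3))*130 = (2*3*(-2))*130 = -12*130 = -1560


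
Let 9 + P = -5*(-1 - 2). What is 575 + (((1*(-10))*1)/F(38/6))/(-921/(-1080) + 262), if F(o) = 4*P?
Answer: 54410375/94627 ≈ 575.00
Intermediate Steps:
P = 6 (P = -9 - 5*(-1 - 2) = -9 - 5*(-3) = -9 + 15 = 6)
F(o) = 24 (F(o) = 4*6 = 24)
575 + (((1*(-10))*1)/F(38/6))/(-921/(-1080) + 262) = 575 + (((1*(-10))*1)/24)/(-921/(-1080) + 262) = 575 + (-10*1*(1/24))/(-921*(-1/1080) + 262) = 575 + (-10*1/24)/(307/360 + 262) = 575 - 5/(12*94627/360) = 575 - 5/12*360/94627 = 575 - 150/94627 = 54410375/94627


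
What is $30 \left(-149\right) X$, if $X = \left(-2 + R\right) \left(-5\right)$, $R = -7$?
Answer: $-201150$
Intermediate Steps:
$X = 45$ ($X = \left(-2 - 7\right) \left(-5\right) = \left(-9\right) \left(-5\right) = 45$)
$30 \left(-149\right) X = 30 \left(-149\right) 45 = \left(-4470\right) 45 = -201150$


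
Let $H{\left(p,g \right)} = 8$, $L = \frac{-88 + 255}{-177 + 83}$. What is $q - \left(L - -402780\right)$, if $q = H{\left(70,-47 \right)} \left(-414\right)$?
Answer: $- \frac{38172481}{94} \approx -4.0609 \cdot 10^{5}$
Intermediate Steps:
$L = - \frac{167}{94}$ ($L = \frac{167}{-94} = 167 \left(- \frac{1}{94}\right) = - \frac{167}{94} \approx -1.7766$)
$q = -3312$ ($q = 8 \left(-414\right) = -3312$)
$q - \left(L - -402780\right) = -3312 - \left(- \frac{167}{94} - -402780\right) = -3312 - \left(- \frac{167}{94} + 402780\right) = -3312 - \frac{37861153}{94} = - \frac{38172481}{94}$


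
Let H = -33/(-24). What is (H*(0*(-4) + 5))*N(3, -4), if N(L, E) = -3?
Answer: -165/8 ≈ -20.625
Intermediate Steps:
H = 11/8 (H = -33*(-1/24) = 11/8 ≈ 1.3750)
(H*(0*(-4) + 5))*N(3, -4) = (11*(0*(-4) + 5)/8)*(-3) = (11*(0 + 5)/8)*(-3) = ((11/8)*5)*(-3) = (55/8)*(-3) = -165/8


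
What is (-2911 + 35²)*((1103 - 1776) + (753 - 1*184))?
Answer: 175344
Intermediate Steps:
(-2911 + 35²)*((1103 - 1776) + (753 - 1*184)) = (-2911 + 1225)*(-673 + (753 - 184)) = -1686*(-673 + 569) = -1686*(-104) = 175344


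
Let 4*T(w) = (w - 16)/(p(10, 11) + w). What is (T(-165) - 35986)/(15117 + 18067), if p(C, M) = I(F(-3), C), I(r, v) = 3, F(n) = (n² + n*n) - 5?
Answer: -1371691/1264896 ≈ -1.0844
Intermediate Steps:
F(n) = -5 + 2*n² (F(n) = (n² + n²) - 5 = 2*n² - 5 = -5 + 2*n²)
p(C, M) = 3
T(w) = (-16 + w)/(4*(3 + w)) (T(w) = ((w - 16)/(3 + w))/4 = ((-16 + w)/(3 + w))/4 = (-16 + w)/(4*(3 + w)))
(T(-165) - 35986)/(15117 + 18067) = ((-16 - 165)/(4*(3 - 165)) - 35986)/(15117 + 18067) = ((¼)*(-181)/(-162) - 35986)/33184 = ((¼)*(-1/162)*(-181) - 35986)*(1/33184) = (181/648 - 35986)*(1/33184) = -23318747/648*1/33184 = -1371691/1264896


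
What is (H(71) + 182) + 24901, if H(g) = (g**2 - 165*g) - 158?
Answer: 18251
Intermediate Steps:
H(g) = -158 + g**2 - 165*g
(H(71) + 182) + 24901 = ((-158 + 71**2 - 165*71) + 182) + 24901 = ((-158 + 5041 - 11715) + 182) + 24901 = (-6832 + 182) + 24901 = -6650 + 24901 = 18251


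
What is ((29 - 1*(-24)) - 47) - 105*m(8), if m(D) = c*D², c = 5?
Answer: -33594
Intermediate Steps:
m(D) = 5*D²
((29 - 1*(-24)) - 47) - 105*m(8) = ((29 - 1*(-24)) - 47) - 525*8² = ((29 + 24) - 47) - 525*64 = (53 - 47) - 105*320 = 6 - 33600 = -33594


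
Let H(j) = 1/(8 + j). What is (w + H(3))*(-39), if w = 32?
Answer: -13767/11 ≈ -1251.5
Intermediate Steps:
(w + H(3))*(-39) = (32 + 1/(8 + 3))*(-39) = (32 + 1/11)*(-39) = (353/11)*(-39) = -13767/11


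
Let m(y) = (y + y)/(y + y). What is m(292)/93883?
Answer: 1/93883 ≈ 1.0652e-5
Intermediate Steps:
m(y) = 1 (m(y) = (2*y)/((2*y)) = (2*y)*(1/(2*y)) = 1)
m(292)/93883 = 1/93883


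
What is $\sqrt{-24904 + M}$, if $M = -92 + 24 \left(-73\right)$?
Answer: $6 i \sqrt{743} \approx 163.55 i$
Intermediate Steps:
$M = -1844$ ($M = -92 - 1752 = -1844$)
$\sqrt{-24904 + M} = \sqrt{-24904 - 1844} = \sqrt{-26748} = 6 i \sqrt{743}$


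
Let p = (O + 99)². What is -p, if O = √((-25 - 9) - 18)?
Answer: -9749 - 396*I*√13 ≈ -9749.0 - 1427.8*I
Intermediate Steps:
O = 2*I*√13 (O = √(-34 - 18) = √(-52) = 2*I*√13 ≈ 7.2111*I)
p = (99 + 2*I*√13)² (p = (2*I*√13 + 99)² = (99 + 2*I*√13)² ≈ 9749.0 + 1427.8*I)
-p = -(9749 + 396*I*√13) = -9749 - 396*I*√13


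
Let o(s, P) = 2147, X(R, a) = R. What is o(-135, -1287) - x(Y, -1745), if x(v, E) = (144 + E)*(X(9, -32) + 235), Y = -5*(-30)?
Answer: 392791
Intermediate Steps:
Y = 150
x(v, E) = 35136 + 244*E (x(v, E) = (144 + E)*(9 + 235) = (144 + E)*244 = 35136 + 244*E)
o(-135, -1287) - x(Y, -1745) = 2147 - (35136 + 244*(-1745)) = 2147 - (35136 - 425780) = 2147 - 1*(-390644) = 2147 + 390644 = 392791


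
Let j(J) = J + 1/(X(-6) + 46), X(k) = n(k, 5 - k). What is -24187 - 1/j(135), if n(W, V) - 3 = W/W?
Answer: -163286487/6751 ≈ -24187.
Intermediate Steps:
n(W, V) = 4 (n(W, V) = 3 + W/W = 3 + 1 = 4)
X(k) = 4
j(J) = 1/50 + J (j(J) = J + 1/(4 + 46) = J + 1/50 = 1/50 + J)
-24187 - 1/j(135) = -24187 - 1/(1/50 + 135) = -24187 - 1/6751/50 = -24187 - 1*50/6751 = -24187 - 50/6751 = -163286487/6751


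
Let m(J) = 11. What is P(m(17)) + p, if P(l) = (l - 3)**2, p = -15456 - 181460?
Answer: -196852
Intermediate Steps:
p = -196916
P(l) = (-3 + l)**2
P(m(17)) + p = (-3 + 11)**2 - 196916 = 8**2 - 196916 = 64 - 196916 = -196852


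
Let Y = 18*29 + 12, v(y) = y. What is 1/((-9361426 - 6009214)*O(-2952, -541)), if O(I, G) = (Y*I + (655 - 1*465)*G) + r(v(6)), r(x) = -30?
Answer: 1/25810194240320 ≈ 3.8744e-14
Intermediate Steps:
Y = 534 (Y = 522 + 12 = 534)
O(I, G) = -30 + 190*G + 534*I (O(I, G) = (534*I + (655 - 1*465)*G) - 30 = (534*I + (655 - 465)*G) - 30 = (534*I + 190*G) - 30 = (190*G + 534*I) - 30 = -30 + 190*G + 534*I)
1/((-9361426 - 6009214)*O(-2952, -541)) = 1/((-9361426 - 6009214)*(-30 + 190*(-541) + 534*(-2952))) = 1/((-15370640)*(-30 - 102790 - 1576368)) = -1/15370640/(-1679188) = -1/15370640*(-1/1679188) = 1/25810194240320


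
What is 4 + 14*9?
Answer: 130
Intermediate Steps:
4 + 14*9 = 4 + 126 = 130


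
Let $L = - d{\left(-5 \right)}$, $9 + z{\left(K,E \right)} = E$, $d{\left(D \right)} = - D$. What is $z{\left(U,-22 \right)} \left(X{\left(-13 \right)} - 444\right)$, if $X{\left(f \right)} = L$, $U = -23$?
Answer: $13919$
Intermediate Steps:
$z{\left(K,E \right)} = -9 + E$
$L = -5$ ($L = - \left(-1\right) \left(-5\right) = \left(-1\right) 5 = -5$)
$X{\left(f \right)} = -5$
$z{\left(U,-22 \right)} \left(X{\left(-13 \right)} - 444\right) = \left(-9 - 22\right) \left(-5 - 444\right) = \left(-31\right) \left(-449\right) = 13919$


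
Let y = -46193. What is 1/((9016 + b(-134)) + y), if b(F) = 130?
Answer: -1/37047 ≈ -2.6993e-5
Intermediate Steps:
1/((9016 + b(-134)) + y) = 1/((9016 + 130) - 46193) = 1/(9146 - 46193) = 1/(-37047) = -1/37047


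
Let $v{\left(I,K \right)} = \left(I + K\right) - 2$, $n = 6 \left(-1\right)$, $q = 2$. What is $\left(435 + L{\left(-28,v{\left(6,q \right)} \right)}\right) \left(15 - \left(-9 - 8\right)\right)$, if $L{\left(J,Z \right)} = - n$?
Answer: $14112$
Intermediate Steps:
$n = -6$
$v{\left(I,K \right)} = -2 + I + K$
$L{\left(J,Z \right)} = 6$ ($L{\left(J,Z \right)} = \left(-1\right) \left(-6\right) = 6$)
$\left(435 + L{\left(-28,v{\left(6,q \right)} \right)}\right) \left(15 - \left(-9 - 8\right)\right) = \left(435 + 6\right) \left(15 - \left(-9 - 8\right)\right) = 441 \left(15 - \left(-9 - 8\right)\right) = 441 \left(15 - -17\right) = 441 \left(15 + 17\right) = 441 \cdot 32 = 14112$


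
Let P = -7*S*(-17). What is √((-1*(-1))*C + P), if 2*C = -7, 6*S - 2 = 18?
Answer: √14154/6 ≈ 19.828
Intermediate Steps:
S = 10/3 (S = ⅓ + (⅙)*18 = ⅓ + 3 = 10/3 ≈ 3.3333)
C = -7/2 (C = (½)*(-7) = -7/2 ≈ -3.5000)
P = 1190/3 (P = -7*10/3*(-17) = -70/3*(-17) = 1190/3 ≈ 396.67)
√((-1*(-1))*C + P) = √(-1*(-1)*(-7/2) + 1190/3) = √(1*(-7/2) + 1190/3) = √(-7/2 + 1190/3) = √(2359/6) = √14154/6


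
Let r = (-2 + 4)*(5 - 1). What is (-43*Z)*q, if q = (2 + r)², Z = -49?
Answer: 210700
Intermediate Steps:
r = 8 (r = 2*4 = 8)
q = 100 (q = (2 + 8)² = 10² = 100)
(-43*Z)*q = -43*(-49)*100 = 2107*100 = 210700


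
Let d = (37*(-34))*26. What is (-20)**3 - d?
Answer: 24708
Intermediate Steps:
d = -32708 (d = -1258*26 = -32708)
(-20)**3 - d = (-20)**3 - 1*(-32708) = -8000 + 32708 = 24708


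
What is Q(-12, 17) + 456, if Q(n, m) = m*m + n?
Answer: 733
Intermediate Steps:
Q(n, m) = n + m² (Q(n, m) = m² + n = n + m²)
Q(-12, 17) + 456 = (-12 + 17²) + 456 = (-12 + 289) + 456 = 277 + 456 = 733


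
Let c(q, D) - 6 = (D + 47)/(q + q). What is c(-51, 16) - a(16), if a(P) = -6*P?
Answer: 3447/34 ≈ 101.38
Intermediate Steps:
c(q, D) = 6 + (47 + D)/(2*q) (c(q, D) = 6 + (D + 47)/(q + q) = 6 + (47 + D)/((2*q)) = 6 + (47 + D)*(1/(2*q)) = 6 + (47 + D)/(2*q))
c(-51, 16) - a(16) = (½)*(47 + 16 + 12*(-51))/(-51) - (-6)*16 = (½)*(-1/51)*(47 + 16 - 612) - 1*(-96) = (½)*(-1/51)*(-549) + 96 = 183/34 + 96 = 3447/34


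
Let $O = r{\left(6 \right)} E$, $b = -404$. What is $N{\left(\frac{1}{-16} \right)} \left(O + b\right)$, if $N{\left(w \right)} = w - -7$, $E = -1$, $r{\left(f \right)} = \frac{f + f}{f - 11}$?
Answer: $- \frac{27861}{10} \approx -2786.1$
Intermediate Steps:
$r{\left(f \right)} = \frac{2 f}{-11 + f}$
$O = \frac{12}{5}$ ($O = 2 \cdot 6 \frac{1}{-11 + 6} \left(-1\right) = 2 \cdot 6 \frac{1}{-5} \left(-1\right) = 2 \cdot 6 \left(- \frac{1}{5}\right) \left(-1\right) = \left(- \frac{12}{5}\right) \left(-1\right) = \frac{12}{5} \approx 2.4$)
$N{\left(w \right)} = 7 + w$ ($N{\left(w \right)} = w + 7 = 7 + w$)
$N{\left(\frac{1}{-16} \right)} \left(O + b\right) = \left(7 + \frac{1}{-16}\right) \left(\frac{12}{5} - 404\right) = \left(7 - \frac{1}{16}\right) \left(- \frac{2008}{5}\right) = \frac{111}{16} \left(- \frac{2008}{5}\right) = - \frac{27861}{10}$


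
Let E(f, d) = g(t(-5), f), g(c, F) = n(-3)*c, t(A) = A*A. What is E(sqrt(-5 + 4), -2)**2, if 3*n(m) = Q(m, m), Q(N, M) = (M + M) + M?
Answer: 5625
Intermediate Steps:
Q(N, M) = 3*M (Q(N, M) = 2*M + M = 3*M)
t(A) = A**2
n(m) = m (n(m) = (3*m)/3 = m)
g(c, F) = -3*c
E(f, d) = -75 (E(f, d) = -3*(-5)**2 = -3*25 = -75)
E(sqrt(-5 + 4), -2)**2 = (-75)**2 = 5625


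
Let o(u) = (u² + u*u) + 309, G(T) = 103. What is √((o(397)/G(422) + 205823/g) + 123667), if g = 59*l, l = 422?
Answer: √833513046507765422/2564494 ≈ 356.00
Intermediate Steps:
g = 24898 (g = 59*422 = 24898)
o(u) = 309 + 2*u² (o(u) = (u² + u²) + 309 = 2*u² + 309 = 309 + 2*u²)
√((o(397)/G(422) + 205823/g) + 123667) = √(((309 + 2*397²)/103 + 205823/24898) + 123667) = √(((309 + 2*157609)*(1/103) + 205823*(1/24898)) + 123667) = √(((309 + 315218)*(1/103) + 205823/24898) + 123667) = √((315527*(1/103) + 205823/24898) + 123667) = √((315527/103 + 205823/24898) + 123667) = √(7877191015/2564494 + 123667) = √(325020470513/2564494) = √833513046507765422/2564494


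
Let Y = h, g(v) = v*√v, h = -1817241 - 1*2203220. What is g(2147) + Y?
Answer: -4020461 + 2147*√2147 ≈ -3.9210e+6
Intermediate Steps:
h = -4020461 (h = -1817241 - 2203220 = -4020461)
g(v) = v^(3/2)
Y = -4020461
g(2147) + Y = 2147^(3/2) - 4020461 = 2147*√2147 - 4020461 = -4020461 + 2147*√2147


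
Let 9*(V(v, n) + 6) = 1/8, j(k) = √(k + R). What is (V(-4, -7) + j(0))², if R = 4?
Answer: 82369/5184 ≈ 15.889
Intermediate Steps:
j(k) = √(4 + k) (j(k) = √(k + 4) = √(4 + k))
V(v, n) = -431/72 (V(v, n) = -6 + (⅑)/8 = -6 + (⅑)*(⅛) = -6 + 1/72 = -431/72)
(V(-4, -7) + j(0))² = (-431/72 + √(4 + 0))² = (-431/72 + √4)² = (-431/72 + 2)² = (-287/72)² = 82369/5184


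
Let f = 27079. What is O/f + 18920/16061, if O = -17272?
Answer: 234929088/434915819 ≈ 0.54017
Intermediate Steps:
O/f + 18920/16061 = -17272/27079 + 18920/16061 = 234929088/434915819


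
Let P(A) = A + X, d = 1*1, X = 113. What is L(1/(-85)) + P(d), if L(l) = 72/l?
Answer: -6006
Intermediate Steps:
d = 1
P(A) = 113 + A (P(A) = A + 113 = 113 + A)
L(1/(-85)) + P(d) = 72/(1/(-85)) + (113 + 1) = 72/(-1/85) + 114 = 72*(-85) + 114 = -6120 + 114 = -6006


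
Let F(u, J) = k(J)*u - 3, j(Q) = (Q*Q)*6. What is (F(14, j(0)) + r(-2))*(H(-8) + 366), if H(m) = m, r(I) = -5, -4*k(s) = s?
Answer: -2864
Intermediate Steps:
k(s) = -s/4
j(Q) = 6*Q² (j(Q) = Q²*6 = 6*Q²)
F(u, J) = -3 - J*u/4 (F(u, J) = (-J/4)*u - 3 = -J*u/4 - 3 = -3 - J*u/4)
(F(14, j(0)) + r(-2))*(H(-8) + 366) = ((-3 - ¼*6*0²*14) - 5)*(-8 + 366) = ((-3 - ¼*6*0*14) - 5)*358 = ((-3 - ¼*0*14) - 5)*358 = ((-3 + 0) - 5)*358 = (-3 - 5)*358 = -8*358 = -2864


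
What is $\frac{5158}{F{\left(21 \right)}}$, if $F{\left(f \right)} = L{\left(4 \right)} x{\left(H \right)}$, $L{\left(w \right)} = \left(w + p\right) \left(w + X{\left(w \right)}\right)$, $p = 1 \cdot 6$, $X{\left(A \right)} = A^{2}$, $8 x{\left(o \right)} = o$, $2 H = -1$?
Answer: $- \frac{10316}{25} \approx -412.64$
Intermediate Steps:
$H = - \frac{1}{2}$ ($H = \frac{1}{2} \left(-1\right) = - \frac{1}{2} \approx -0.5$)
$x{\left(o \right)} = \frac{o}{8}$
$p = 6$
$L{\left(w \right)} = \left(6 + w\right) \left(w + w^{2}\right)$ ($L{\left(w \right)} = \left(w + 6\right) \left(w + w^{2}\right) = \left(6 + w\right) \left(w + w^{2}\right)$)
$F{\left(f \right)} = - \frac{25}{2}$ ($F{\left(f \right)} = 4 \left(6 + 4^{2} + 7 \cdot 4\right) \frac{1}{8} \left(- \frac{1}{2}\right) = 4 \left(6 + 16 + 28\right) \left(- \frac{1}{16}\right) = 4 \cdot 50 \left(- \frac{1}{16}\right) = 200 \left(- \frac{1}{16}\right) = - \frac{25}{2}$)
$\frac{5158}{F{\left(21 \right)}} = \frac{5158}{- \frac{25}{2}} = 5158 \left(- \frac{2}{25}\right) = - \frac{10316}{25}$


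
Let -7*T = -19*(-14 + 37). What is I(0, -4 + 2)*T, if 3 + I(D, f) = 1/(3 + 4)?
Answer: -8740/49 ≈ -178.37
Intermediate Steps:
T = 437/7 (T = -(-19)*(-14 + 37)/7 = -(-19)*23/7 = -1/7*(-437) = 437/7 ≈ 62.429)
I(D, f) = -20/7 (I(D, f) = -3 + 1/(3 + 4) = -3 + 1/7 = -20/7)
I(0, -4 + 2)*T = -20/7*437/7 = -8740/49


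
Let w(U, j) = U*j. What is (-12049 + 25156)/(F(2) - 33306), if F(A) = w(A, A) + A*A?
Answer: -13107/33298 ≈ -0.39363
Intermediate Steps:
F(A) = 2*A² (F(A) = A*A + A*A = A² + A² = 2*A²)
(-12049 + 25156)/(F(2) - 33306) = (-12049 + 25156)/(2*2² - 33306) = 13107/(2*4 - 33306) = 13107/(8 - 33306) = 13107/(-33298) = 13107*(-1/33298) = -13107/33298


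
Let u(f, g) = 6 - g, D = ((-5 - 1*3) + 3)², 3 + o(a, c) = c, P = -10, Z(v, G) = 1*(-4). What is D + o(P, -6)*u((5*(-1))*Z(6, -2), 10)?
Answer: 61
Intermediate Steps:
Z(v, G) = -4
o(a, c) = -3 + c
D = 25 (D = ((-5 - 3) + 3)² = (-8 + 3)² = (-5)² = 25)
D + o(P, -6)*u((5*(-1))*Z(6, -2), 10) = 25 + (-3 - 6)*(6 - 1*10) = 25 - 9*(6 - 10) = 25 - 9*(-4) = 25 + 36 = 61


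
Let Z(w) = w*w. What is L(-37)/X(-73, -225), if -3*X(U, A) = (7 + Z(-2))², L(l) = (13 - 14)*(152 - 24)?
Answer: 384/121 ≈ 3.1736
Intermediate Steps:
Z(w) = w²
L(l) = -128 (L(l) = -1*128 = -128)
X(U, A) = -121/3 (X(U, A) = -(7 + (-2)²)²/3 = -(7 + 4)²/3 = -⅓*11² = -⅓*121 = -121/3)
L(-37)/X(-73, -225) = -128/(-121/3) = -128*(-3/121) = 384/121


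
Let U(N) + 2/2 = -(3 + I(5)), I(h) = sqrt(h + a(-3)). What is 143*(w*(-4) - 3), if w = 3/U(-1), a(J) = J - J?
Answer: 195 - 156*sqrt(5) ≈ -153.83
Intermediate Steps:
a(J) = 0
I(h) = sqrt(h) (I(h) = sqrt(h + 0) = sqrt(h))
U(N) = -4 - sqrt(5) (U(N) = -1 - (3 + sqrt(5)) = -1 + (-3 - sqrt(5)) = -4 - sqrt(5))
w = 3/(-4 - sqrt(5)) ≈ -0.48107
143*(w*(-4) - 3) = 143*((-12/11 + 3*sqrt(5)/11)*(-4) - 3) = 143*((48/11 - 12*sqrt(5)/11) - 3) = 143*(15/11 - 12*sqrt(5)/11) = 195 - 156*sqrt(5)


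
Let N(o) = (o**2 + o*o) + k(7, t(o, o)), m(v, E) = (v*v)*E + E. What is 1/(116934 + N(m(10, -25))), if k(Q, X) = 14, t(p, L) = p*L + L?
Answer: 1/12868198 ≈ 7.7711e-8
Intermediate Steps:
t(p, L) = L + L*p (t(p, L) = L*p + L = L + L*p)
m(v, E) = E + E*v**2 (m(v, E) = v**2*E + E = E*v**2 + E = E + E*v**2)
N(o) = 14 + 2*o**2 (N(o) = (o**2 + o*o) + 14 = (o**2 + o**2) + 14 = 2*o**2 + 14 = 14 + 2*o**2)
1/(116934 + N(m(10, -25))) = 1/(116934 + (14 + 2*(-25*(1 + 10**2))**2)) = 1/(116934 + (14 + 2*(-25*(1 + 100))**2)) = 1/(116934 + (14 + 2*(-25*101)**2)) = 1/(116934 + (14 + 2*(-2525)**2)) = 1/(116934 + (14 + 2*6375625)) = 1/(116934 + (14 + 12751250)) = 1/(116934 + 12751264) = 1/12868198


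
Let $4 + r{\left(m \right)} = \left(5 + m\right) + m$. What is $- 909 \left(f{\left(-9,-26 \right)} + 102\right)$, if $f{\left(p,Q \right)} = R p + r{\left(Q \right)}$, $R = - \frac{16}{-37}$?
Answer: $- \frac{1584387}{37} \approx -42821.0$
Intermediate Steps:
$r{\left(m \right)} = 1 + 2 m$ ($r{\left(m \right)} = -4 + \left(\left(5 + m\right) + m\right) = -4 + \left(5 + 2 m\right) = 1 + 2 m$)
$R = \frac{16}{37}$ ($R = \left(-16\right) \left(- \frac{1}{37}\right) = \frac{16}{37} \approx 0.43243$)
$f{\left(p,Q \right)} = 1 + 2 Q + \frac{16 p}{37}$ ($f{\left(p,Q \right)} = \frac{16 p}{37} + \left(1 + 2 Q\right) = 1 + 2 Q + \frac{16 p}{37}$)
$- 909 \left(f{\left(-9,-26 \right)} + 102\right) = - 909 \left(\left(1 + 2 \left(-26\right) + \frac{16}{37} \left(-9\right)\right) + 102\right) = - 909 \left(\left(1 - 52 - \frac{144}{37}\right) + 102\right) = - 909 \left(- \frac{2031}{37} + 102\right) = \left(-909\right) \frac{1743}{37} = - \frac{1584387}{37}$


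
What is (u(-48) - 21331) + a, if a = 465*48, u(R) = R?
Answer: 941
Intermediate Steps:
a = 22320
(u(-48) - 21331) + a = (-48 - 21331) + 22320 = -21379 + 22320 = 941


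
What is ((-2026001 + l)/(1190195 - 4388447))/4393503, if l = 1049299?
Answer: 488351/7025764878378 ≈ 6.9509e-8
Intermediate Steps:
((-2026001 + l)/(1190195 - 4388447))/4393503 = ((-2026001 + 1049299)/(1190195 - 4388447))/4393503 = -976702/(-3198252)*(1/4393503) = -976702*(-1/3198252)*(1/4393503) = (488351/1599126)*(1/4393503) = 488351/7025764878378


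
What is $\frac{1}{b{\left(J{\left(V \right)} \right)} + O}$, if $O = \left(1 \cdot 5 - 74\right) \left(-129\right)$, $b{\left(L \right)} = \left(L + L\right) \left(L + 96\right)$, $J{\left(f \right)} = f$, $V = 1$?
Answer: $\frac{1}{9095} \approx 0.00010995$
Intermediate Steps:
$b{\left(L \right)} = 2 L \left(96 + L\right)$
$O = 8901$ ($O = \left(5 - 74\right) \left(-129\right) = \left(-69\right) \left(-129\right) = 8901$)
$\frac{1}{b{\left(J{\left(V \right)} \right)} + O} = \frac{1}{2 \cdot 1 \left(96 + 1\right) + 8901} = \frac{1}{2 \cdot 1 \cdot 97 + 8901} = \frac{1}{194 + 8901} = \frac{1}{9095}$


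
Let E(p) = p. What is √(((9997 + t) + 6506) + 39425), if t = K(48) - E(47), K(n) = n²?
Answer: 3*√6465 ≈ 241.22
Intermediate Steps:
t = 2257 (t = 48² - 1*47 = 2304 - 47 = 2257)
√(((9997 + t) + 6506) + 39425) = √(((9997 + 2257) + 6506) + 39425) = √((12254 + 6506) + 39425) = √(18760 + 39425) = √58185 = 3*√6465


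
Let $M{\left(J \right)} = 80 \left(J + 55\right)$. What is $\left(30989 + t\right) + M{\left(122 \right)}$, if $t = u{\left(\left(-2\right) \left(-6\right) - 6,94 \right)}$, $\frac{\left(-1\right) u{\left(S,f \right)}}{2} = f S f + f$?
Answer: $-61071$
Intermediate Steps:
$M{\left(J \right)} = 4400 + 80 J$ ($M{\left(J \right)} = 80 \left(55 + J\right) = 4400 + 80 J$)
$u{\left(S,f \right)} = - 2 f - 2 S f^{2}$ ($u{\left(S,f \right)} = - 2 \left(f S f + f\right) = - 2 \left(S f f + f\right) = - 2 \left(S f^{2} + f\right) = - 2 \left(f + S f^{2}\right) = - 2 f - 2 S f^{2}$)
$t = -106220$ ($t = \left(-2\right) 94 \left(1 + \left(\left(-2\right) \left(-6\right) - 6\right) 94\right) = \left(-2\right) 94 \left(1 + \left(12 - 6\right) 94\right) = \left(-2\right) 94 \left(1 + 6 \cdot 94\right) = \left(-2\right) 94 \left(1 + 564\right) = \left(-2\right) 94 \cdot 565 = -106220$)
$\left(30989 + t\right) + M{\left(122 \right)} = \left(30989 - 106220\right) + \left(4400 + 80 \cdot 122\right) = -75231 + \left(4400 + 9760\right) = -75231 + 14160 = -61071$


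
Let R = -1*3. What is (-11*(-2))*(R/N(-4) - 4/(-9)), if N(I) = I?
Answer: 473/18 ≈ 26.278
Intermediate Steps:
R = -3
(-11*(-2))*(R/N(-4) - 4/(-9)) = (-11*(-2))*(-3/(-4) - 4/(-9)) = (-11*(-2))*(-3*(-1/4) - 4*(-1/9)) = 22*(3/4 + 4/9) = 22*(43/36) = 473/18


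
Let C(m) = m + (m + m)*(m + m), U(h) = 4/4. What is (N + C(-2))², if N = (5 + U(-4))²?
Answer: 2500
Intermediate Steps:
U(h) = 1 (U(h) = 4*(¼) = 1)
C(m) = m + 4*m² (C(m) = m + (2*m)*(2*m) = m + 4*m²)
N = 36 (N = (5 + 1)² = 6² = 36)
(N + C(-2))² = (36 - 2*(1 + 4*(-2)))² = (36 - 2*(1 - 8))² = (36 - 2*(-7))² = (36 + 14)² = 50² = 2500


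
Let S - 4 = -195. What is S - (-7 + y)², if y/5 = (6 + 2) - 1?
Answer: -975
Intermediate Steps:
y = 35 (y = 5*((6 + 2) - 1) = 5*(8 - 1) = 5*7 = 35)
S = -191 (S = 4 - 195 = -191)
S - (-7 + y)² = -191 - (-7 + 35)² = -191 - 1*28² = -191 - 1*784 = -191 - 784 = -975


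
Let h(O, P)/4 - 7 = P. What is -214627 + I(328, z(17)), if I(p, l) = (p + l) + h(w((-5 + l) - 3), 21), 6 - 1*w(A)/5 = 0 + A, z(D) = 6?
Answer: -214181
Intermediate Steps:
w(A) = 30 - 5*A (w(A) = 30 - 5*(0 + A) = 30 - 5*A)
h(O, P) = 28 + 4*P
I(p, l) = 112 + l + p (I(p, l) = (p + l) + (28 + 4*21) = (l + p) + (28 + 84) = (l + p) + 112 = 112 + l + p)
-214627 + I(328, z(17)) = -214627 + (112 + 6 + 328) = -214627 + 446 = -214181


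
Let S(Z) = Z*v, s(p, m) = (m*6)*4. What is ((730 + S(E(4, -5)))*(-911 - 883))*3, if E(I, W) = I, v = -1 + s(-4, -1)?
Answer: -3390660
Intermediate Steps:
s(p, m) = 24*m (s(p, m) = (6*m)*4 = 24*m)
v = -25 (v = -1 + 24*(-1) = -1 - 24 = -25)
S(Z) = -25*Z (S(Z) = Z*(-25) = -25*Z)
((730 + S(E(4, -5)))*(-911 - 883))*3 = ((730 - 25*4)*(-911 - 883))*3 = ((730 - 100)*(-1794))*3 = (630*(-1794))*3 = -1130220*3 = -3390660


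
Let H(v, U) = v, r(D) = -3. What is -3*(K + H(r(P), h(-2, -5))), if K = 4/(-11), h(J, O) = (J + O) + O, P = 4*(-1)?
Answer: 111/11 ≈ 10.091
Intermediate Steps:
P = -4
h(J, O) = J + 2*O
K = -4/11 (K = 4*(-1/11) = -4/11 ≈ -0.36364)
-3*(K + H(r(P), h(-2, -5))) = -3*(-4/11 - 3) = -3*(-37/11) = 111/11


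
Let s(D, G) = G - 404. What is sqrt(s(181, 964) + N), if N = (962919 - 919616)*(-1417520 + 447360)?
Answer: 36*I*sqrt(32415770) ≈ 2.0497e+5*I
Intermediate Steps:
N = -42010838480 (N = 43303*(-970160) = -42010838480)
s(D, G) = -404 + G
sqrt(s(181, 964) + N) = sqrt((-404 + 964) - 42010838480) = sqrt(560 - 42010838480) = sqrt(-42010837920) = 36*I*sqrt(32415770)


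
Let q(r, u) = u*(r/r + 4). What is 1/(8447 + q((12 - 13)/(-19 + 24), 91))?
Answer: 1/8902 ≈ 0.00011233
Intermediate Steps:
q(r, u) = 5*u (q(r, u) = u*(1 + 4) = u*5 = 5*u)
1/(8447 + q((12 - 13)/(-19 + 24), 91)) = 1/(8447 + 5*91) = 1/(8447 + 455) = 1/8902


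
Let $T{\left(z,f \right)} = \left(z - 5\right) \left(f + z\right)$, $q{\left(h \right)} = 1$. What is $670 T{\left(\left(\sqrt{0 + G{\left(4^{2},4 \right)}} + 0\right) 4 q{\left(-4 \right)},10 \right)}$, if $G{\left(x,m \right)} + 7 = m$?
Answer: $-65660 + 13400 i \sqrt{3} \approx -65660.0 + 23209.0 i$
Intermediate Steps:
$G{\left(x,m \right)} = -7 + m$
$T{\left(z,f \right)} = \left(-5 + z\right) \left(f + z\right)$
$670 T{\left(\left(\sqrt{0 + G{\left(4^{2},4 \right)}} + 0\right) 4 q{\left(-4 \right)},10 \right)} = 670 \left(\left(\left(\sqrt{0 + \left(-7 + 4\right)} + 0\right) 4 \cdot 1\right)^{2} - 50 - 5 \left(\sqrt{0 + \left(-7 + 4\right)} + 0\right) 4 \cdot 1 + 10 \left(\sqrt{0 + \left(-7 + 4\right)} + 0\right) 4 \cdot 1\right) = 670 \left(\left(\left(\sqrt{0 - 3} + 0\right) 4 \cdot 1\right)^{2} - 50 - 5 \left(\sqrt{0 - 3} + 0\right) 4 \cdot 1 + 10 \left(\sqrt{0 - 3} + 0\right) 4 \cdot 1\right) = 670 \left(\left(\left(\sqrt{-3} + 0\right) 4 \cdot 1\right)^{2} - 50 - 5 \left(\sqrt{-3} + 0\right) 4 \cdot 1 + 10 \left(\sqrt{-3} + 0\right) 4 \cdot 1\right) = 670 \left(\left(\left(i \sqrt{3} + 0\right) 4 \cdot 1\right)^{2} - 50 - 5 \left(i \sqrt{3} + 0\right) 4 \cdot 1 + 10 \left(i \sqrt{3} + 0\right) 4 \cdot 1\right) = 670 \left(\left(i \sqrt{3} \cdot 4 \cdot 1\right)^{2} - 50 - 5 i \sqrt{3} \cdot 4 \cdot 1 + 10 i \sqrt{3} \cdot 4 \cdot 1\right) = 670 \left(\left(4 i \sqrt{3} \cdot 1\right)^{2} - 50 - 5 \cdot 4 i \sqrt{3} \cdot 1 + 10 \cdot 4 i \sqrt{3} \cdot 1\right) = 670 \left(\left(4 i \sqrt{3}\right)^{2} - 50 - 5 \cdot 4 i \sqrt{3} + 10 \cdot 4 i \sqrt{3}\right) = 670 \left(-48 - 50 - 20 i \sqrt{3} + 40 i \sqrt{3}\right) = 670 \left(-98 + 20 i \sqrt{3}\right) = -65660 + 13400 i \sqrt{3}$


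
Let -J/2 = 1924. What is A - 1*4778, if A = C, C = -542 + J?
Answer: -9168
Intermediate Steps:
J = -3848 (J = -2*1924 = -3848)
C = -4390 (C = -542 - 3848 = -4390)
A = -4390
A - 1*4778 = -4390 - 1*4778 = -4390 - 4778 = -9168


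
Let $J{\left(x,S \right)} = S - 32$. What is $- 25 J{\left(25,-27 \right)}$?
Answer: $1475$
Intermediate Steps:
$J{\left(x,S \right)} = -32 + S$
$- 25 J{\left(25,-27 \right)} = - 25 \left(-32 - 27\right) = \left(-25\right) \left(-59\right) = 1475$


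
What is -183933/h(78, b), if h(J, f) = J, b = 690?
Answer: -61311/26 ≈ -2358.1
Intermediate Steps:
-183933/h(78, b) = -183933/78 = -183933*1/78 = -61311/26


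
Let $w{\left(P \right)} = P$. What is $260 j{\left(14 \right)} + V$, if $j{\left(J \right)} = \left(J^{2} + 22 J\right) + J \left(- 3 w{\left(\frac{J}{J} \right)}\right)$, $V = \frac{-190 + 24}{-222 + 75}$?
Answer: $\frac{17657806}{147} \approx 1.2012 \cdot 10^{5}$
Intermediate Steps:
$V = \frac{166}{147}$ ($V = - \frac{166}{-147} = \left(-166\right) \left(- \frac{1}{147}\right) = \frac{166}{147} \approx 1.1293$)
$j{\left(J \right)} = J^{2} + 19 J$ ($j{\left(J \right)} = \left(J^{2} + 22 J\right) + J \left(- 3 \frac{J}{J}\right) = \left(J^{2} + 22 J\right) + J \left(\left(-3\right) 1\right) = \left(J^{2} + 22 J\right) + J \left(-3\right) = \left(J^{2} + 22 J\right) - 3 J = J^{2} + 19 J$)
$260 j{\left(14 \right)} + V = 260 \cdot 14 \left(19 + 14\right) + \frac{166}{147} = 260 \cdot 14 \cdot 33 + \frac{166}{147} = 260 \cdot 462 + \frac{166}{147} = 120120 + \frac{166}{147} = \frac{17657806}{147}$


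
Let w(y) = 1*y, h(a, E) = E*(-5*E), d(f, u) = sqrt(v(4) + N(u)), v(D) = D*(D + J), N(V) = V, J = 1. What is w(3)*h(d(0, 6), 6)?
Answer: -540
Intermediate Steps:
v(D) = D*(1 + D) (v(D) = D*(D + 1) = D*(1 + D))
d(f, u) = sqrt(20 + u) (d(f, u) = sqrt(4*(1 + 4) + u) = sqrt(4*5 + u) = sqrt(20 + u))
h(a, E) = -5*E**2
w(y) = y
w(3)*h(d(0, 6), 6) = 3*(-5*6**2) = 3*(-5*36) = 3*(-180) = -540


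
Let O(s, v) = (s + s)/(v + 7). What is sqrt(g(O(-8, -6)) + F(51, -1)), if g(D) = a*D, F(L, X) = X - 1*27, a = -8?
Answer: 10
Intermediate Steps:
F(L, X) = -27 + X (F(L, X) = X - 27 = -27 + X)
O(s, v) = 2*s/(7 + v) (O(s, v) = (2*s)/(7 + v) = 2*s/(7 + v))
g(D) = -8*D
sqrt(g(O(-8, -6)) + F(51, -1)) = sqrt(-16*(-8)/(7 - 6) + (-27 - 1)) = sqrt(-16*(-8)/1 - 28) = sqrt(-16*(-8) - 28) = sqrt(-8*(-16) - 28) = sqrt(128 - 28) = sqrt(100) = 10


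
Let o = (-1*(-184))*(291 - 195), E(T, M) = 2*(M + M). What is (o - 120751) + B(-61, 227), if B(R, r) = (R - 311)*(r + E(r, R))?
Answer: -96763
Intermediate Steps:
E(T, M) = 4*M (E(T, M) = 2*(2*M) = 4*M)
o = 17664 (o = 184*96 = 17664)
B(R, r) = (-311 + R)*(r + 4*R) (B(R, r) = (R - 311)*(r + 4*R) = (-311 + R)*(r + 4*R))
(o - 120751) + B(-61, 227) = (17664 - 120751) + (-1244*(-61) - 311*227 + 4*(-61)² - 61*227) = -103087 + (75884 - 70597 + 4*3721 - 13847) = -103087 + (75884 - 70597 + 14884 - 13847) = -103087 + 6324 = -96763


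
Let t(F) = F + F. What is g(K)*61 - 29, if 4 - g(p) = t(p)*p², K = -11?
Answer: 162597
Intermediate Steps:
t(F) = 2*F
g(p) = 4 - 2*p³ (g(p) = 4 - 2*p*p² = 4 - 2*p³)
g(K)*61 - 29 = (4 - 2*(-11)³)*61 - 29 = (4 - 2*(-1331))*61 - 29 = (4 + 2662)*61 - 29 = 2666*61 - 29 = 162626 - 29 = 162597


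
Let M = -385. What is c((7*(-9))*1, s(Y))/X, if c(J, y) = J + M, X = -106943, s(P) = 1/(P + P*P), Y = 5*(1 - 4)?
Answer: 448/106943 ≈ 0.0041891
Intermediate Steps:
Y = -15 (Y = 5*(-3) = -15)
s(P) = 1/(P + P²)
c(J, y) = -385 + J (c(J, y) = J - 385 = -385 + J)
c((7*(-9))*1, s(Y))/X = (-385 + (7*(-9))*1)/(-106943) = (-385 - 63*1)*(-1/106943) = (-385 - 63)*(-1/106943) = -448*(-1/106943) = 448/106943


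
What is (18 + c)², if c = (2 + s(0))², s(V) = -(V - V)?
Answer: 484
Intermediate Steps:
s(V) = 0 (s(V) = -1*0 = 0)
c = 4 (c = (2 + 0)² = 2² = 4)
(18 + c)² = (18 + 4)² = 22² = 484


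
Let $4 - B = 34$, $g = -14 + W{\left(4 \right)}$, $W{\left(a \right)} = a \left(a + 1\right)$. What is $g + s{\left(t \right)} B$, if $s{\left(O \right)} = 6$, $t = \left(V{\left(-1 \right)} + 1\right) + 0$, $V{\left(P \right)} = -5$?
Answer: $-174$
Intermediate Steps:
$W{\left(a \right)} = a \left(1 + a\right)$
$t = -4$ ($t = \left(-5 + 1\right) + 0 = -4 + 0 = -4$)
$g = 6$ ($g = -14 + 4 \left(1 + 4\right) = -14 + 4 \cdot 5 = -14 + 20 = 6$)
$B = -30$ ($B = 4 - 34 = -30$)
$g + s{\left(t \right)} B = 6 + 6 \left(-30\right) = 6 - 180 = -174$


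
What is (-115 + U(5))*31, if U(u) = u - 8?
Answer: -3658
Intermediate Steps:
U(u) = -8 + u
(-115 + U(5))*31 = (-115 + (-8 + 5))*31 = (-115 - 3)*31 = -118*31 = -3658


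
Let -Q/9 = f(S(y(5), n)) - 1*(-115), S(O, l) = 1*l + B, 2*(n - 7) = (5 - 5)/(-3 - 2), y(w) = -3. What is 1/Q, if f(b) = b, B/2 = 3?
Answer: -1/1152 ≈ -0.00086806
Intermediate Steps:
B = 6 (B = 2*3 = 6)
n = 7 (n = 7 + ((5 - 5)/(-3 - 2))/2 = 7 + (0/(-5))/2 = 7 + (0*(-⅕))/2 = 7 + (½)*0 = 7 + 0 = 7)
S(O, l) = 6 + l (S(O, l) = 1*l + 6 = l + 6 = 6 + l)
Q = -1152 (Q = -9*((6 + 7) - 1*(-115)) = -9*(13 + 115) = -9*128 = -1152)
1/Q = 1/(-1152) = -1/1152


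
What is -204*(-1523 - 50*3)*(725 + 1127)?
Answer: 632072784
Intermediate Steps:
-204*(-1523 - 50*3)*(725 + 1127) = -204*(-1523 - 150)*1852 = -(-341292)*1852 = -204*(-3098396) = 632072784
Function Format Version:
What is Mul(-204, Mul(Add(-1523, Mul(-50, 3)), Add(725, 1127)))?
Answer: 632072784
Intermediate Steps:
Mul(-204, Mul(Add(-1523, Mul(-50, 3)), Add(725, 1127))) = Mul(-204, Mul(Add(-1523, -150), 1852)) = Mul(-204, Mul(-1673, 1852)) = Mul(-204, -3098396) = 632072784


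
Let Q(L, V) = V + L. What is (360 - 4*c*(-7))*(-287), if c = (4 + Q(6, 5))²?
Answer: -1911420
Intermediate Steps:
Q(L, V) = L + V
c = 225 (c = (4 + (6 + 5))² = (4 + 11)² = 15² = 225)
(360 - 4*c*(-7))*(-287) = (360 - 4*225*(-7))*(-287) = (360 - 900*(-7))*(-287) = (360 + 6300)*(-287) = 6660*(-287) = -1911420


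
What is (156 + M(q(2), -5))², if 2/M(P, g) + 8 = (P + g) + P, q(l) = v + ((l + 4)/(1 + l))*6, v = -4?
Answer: 220900/9 ≈ 24544.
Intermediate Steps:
q(l) = -4 + 6*(4 + l)/(1 + l) (q(l) = -4 + ((l + 4)/(1 + l))*6 = -4 + ((4 + l)/(1 + l))*6 = -4 + 6*(4 + l)/(1 + l))
M(P, g) = 2/(-8 + g + 2*P) (M(P, g) = 2/(-8 + ((P + g) + P)) = 2/(-8 + (g + 2*P)) = 2/(-8 + g + 2*P))
(156 + M(q(2), -5))² = (156 + 2/(-8 - 5 + 2*(2*(10 + 2)/(1 + 2))))² = (156 + 2/(-8 - 5 + 2*(2*12/3)))² = (156 + 2/(-8 - 5 + 2*(2*(⅓)*12)))² = (156 + 2/(-8 - 5 + 2*8))² = (156 + 2/(-8 - 5 + 16))² = (156 + 2/3)² = (156 + 2*(⅓))² = (156 + ⅔)² = (470/3)² = 220900/9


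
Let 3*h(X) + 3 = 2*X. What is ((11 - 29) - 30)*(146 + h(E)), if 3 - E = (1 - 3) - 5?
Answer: -7280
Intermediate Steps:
E = 10 (E = 3 - ((1 - 3) - 5) = 3 - (-2 - 5) = 3 - 1*(-7) = 3 + 7 = 10)
h(X) = -1 + 2*X/3 (h(X) = -1 + (2*X)/3 = -1 + 2*X/3)
((11 - 29) - 30)*(146 + h(E)) = ((11 - 29) - 30)*(146 + (-1 + (2/3)*10)) = (-18 - 30)*(146 + (-1 + 20/3)) = -48*(146 + 17/3) = -48*455/3 = -7280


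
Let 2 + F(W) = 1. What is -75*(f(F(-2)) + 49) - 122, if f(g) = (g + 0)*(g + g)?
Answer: -3947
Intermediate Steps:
F(W) = -1 (F(W) = -2 + 1 = -1)
f(g) = 2*g² (f(g) = g*(2*g) = 2*g²)
-75*(f(F(-2)) + 49) - 122 = -75*(2*(-1)² + 49) - 122 = -75*(2*1 + 49) - 122 = -75*(2 + 49) - 122 = -75*51 - 122 = -3825 - 122 = -3947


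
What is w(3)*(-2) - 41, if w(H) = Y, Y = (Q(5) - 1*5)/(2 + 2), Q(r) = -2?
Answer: -75/2 ≈ -37.500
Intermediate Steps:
Y = -7/4 (Y = (-2 - 1*5)/(2 + 2) = (-2 - 5)/4 = -7*¼ = -7/4 ≈ -1.7500)
w(H) = -7/4
w(3)*(-2) - 41 = -7/4*(-2) - 41 = 7/2 - 41 = -75/2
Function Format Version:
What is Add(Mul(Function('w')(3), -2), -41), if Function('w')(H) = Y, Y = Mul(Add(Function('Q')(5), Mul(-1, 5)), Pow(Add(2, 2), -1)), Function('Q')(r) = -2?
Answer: Rational(-75, 2) ≈ -37.500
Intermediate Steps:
Y = Rational(-7, 4) (Y = Mul(Add(-2, Mul(-1, 5)), Pow(Add(2, 2), -1)) = Mul(Add(-2, -5), Pow(4, -1)) = Mul(-7, Rational(1, 4)) = Rational(-7, 4) ≈ -1.7500)
Function('w')(H) = Rational(-7, 4)
Add(Mul(Function('w')(3), -2), -41) = Add(Mul(Rational(-7, 4), -2), -41) = Add(Rational(7, 2), -41) = Rational(-75, 2)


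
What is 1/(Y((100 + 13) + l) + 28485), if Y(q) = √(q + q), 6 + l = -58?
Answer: 28485/811395127 - 7*√2/811395127 ≈ 3.5094e-5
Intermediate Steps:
l = -64 (l = -6 - 58 = -64)
Y(q) = √2*√q (Y(q) = √(2*q) = √2*√q)
1/(Y((100 + 13) + l) + 28485) = 1/(√2*√((100 + 13) - 64) + 28485) = 1/(√2*√(113 - 64) + 28485) = 1/(√2*√49 + 28485) = 1/(√2*7 + 28485) = 1/(7*√2 + 28485) = 1/(28485 + 7*√2)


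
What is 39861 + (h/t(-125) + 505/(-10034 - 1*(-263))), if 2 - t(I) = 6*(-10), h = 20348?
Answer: 12173331260/302901 ≈ 40189.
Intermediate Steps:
t(I) = 62 (t(I) = 2 - 6*(-10) = 2 - 1*(-60) = 2 + 60 = 62)
39861 + (h/t(-125) + 505/(-10034 - 1*(-263))) = 39861 + (20348/62 + 505/(-10034 - 1*(-263))) = 39861 + (20348*(1/62) + 505/(-10034 + 263)) = 39861 + (10174/31 + 505/(-9771)) = 39861 + (10174/31 + 505*(-1/9771)) = 39861 + (10174/31 - 505/9771) = 39861 + 99394499/302901 = 12173331260/302901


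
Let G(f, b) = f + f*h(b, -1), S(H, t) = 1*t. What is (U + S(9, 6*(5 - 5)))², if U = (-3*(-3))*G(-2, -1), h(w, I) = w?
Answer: 0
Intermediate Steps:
S(H, t) = t
G(f, b) = f + b*f (G(f, b) = f + f*b = f + b*f)
U = 0 (U = (-3*(-3))*(-2*(1 - 1)) = 9*(-2*0) = 9*0 = 0)
(U + S(9, 6*(5 - 5)))² = (0 + 6*(5 - 5))² = (0 + 6*0)² = (0 + 0)² = 0² = 0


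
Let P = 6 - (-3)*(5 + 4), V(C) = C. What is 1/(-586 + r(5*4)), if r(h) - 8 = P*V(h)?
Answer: 1/82 ≈ 0.012195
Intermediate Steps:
P = 33 (P = 6 - (-3)*9 = 6 - 1*(-27) = 6 + 27 = 33)
r(h) = 8 + 33*h
1/(-586 + r(5*4)) = 1/(-586 + (8 + 33*(5*4))) = 1/(-586 + (8 + 33*20)) = 1/(-586 + (8 + 660)) = 1/(-586 + 668) = 1/82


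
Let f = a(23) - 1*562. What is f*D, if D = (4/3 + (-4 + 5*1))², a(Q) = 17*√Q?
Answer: -27538/9 + 833*√23/9 ≈ -2615.9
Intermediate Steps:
f = -562 + 17*√23 (f = 17*√23 - 1*562 = 17*√23 - 562 = -562 + 17*√23 ≈ -480.47)
D = 49/9 (D = (4*(⅓) + (-4 + 5))² = (4/3 + 1)² = (7/3)² = 49/9 ≈ 5.4444)
f*D = (-562 + 17*√23)*(49/9) = -27538/9 + 833*√23/9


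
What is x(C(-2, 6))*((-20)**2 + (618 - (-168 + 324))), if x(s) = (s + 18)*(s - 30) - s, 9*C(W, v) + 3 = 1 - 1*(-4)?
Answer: -37902140/81 ≈ -4.6793e+5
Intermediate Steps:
C(W, v) = 2/9 (C(W, v) = -1/3 + (1 - 1*(-4))/9 = -1/3 + (1 + 4)/9 = -1/3 + (1/9)*5 = -1/3 + 5/9 = 2/9)
x(s) = -s + (-30 + s)*(18 + s) (x(s) = (18 + s)*(-30 + s) - s = (-30 + s)*(18 + s) - s = -s + (-30 + s)*(18 + s))
x(C(-2, 6))*((-20)**2 + (618 - (-168 + 324))) = (-540 + (2/9)**2 - 13*2/9)*((-20)**2 + (618 - (-168 + 324))) = (-540 + 4/81 - 26/9)*(400 + (618 - 1*156)) = -43970*(400 + (618 - 156))/81 = -43970*(400 + 462)/81 = -43970/81*862 = -37902140/81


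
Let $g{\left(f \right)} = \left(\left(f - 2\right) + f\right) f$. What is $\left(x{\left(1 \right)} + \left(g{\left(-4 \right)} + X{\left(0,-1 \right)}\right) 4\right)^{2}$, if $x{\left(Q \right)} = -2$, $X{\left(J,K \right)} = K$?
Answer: $23716$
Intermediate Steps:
$g{\left(f \right)} = f \left(-2 + 2 f\right)$ ($g{\left(f \right)} = \left(\left(-2 + f\right) + f\right) f = \left(-2 + 2 f\right) f = f \left(-2 + 2 f\right)$)
$\left(x{\left(1 \right)} + \left(g{\left(-4 \right)} + X{\left(0,-1 \right)}\right) 4\right)^{2} = \left(-2 + \left(2 \left(-4\right) \left(-1 - 4\right) - 1\right) 4\right)^{2} = \left(-2 + \left(2 \left(-4\right) \left(-5\right) - 1\right) 4\right)^{2} = \left(-2 + \left(40 - 1\right) 4\right)^{2} = \left(-2 + 39 \cdot 4\right)^{2} = \left(-2 + 156\right)^{2} = 154^{2} = 23716$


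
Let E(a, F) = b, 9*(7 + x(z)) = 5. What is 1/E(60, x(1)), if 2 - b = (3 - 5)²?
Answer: -½ ≈ -0.50000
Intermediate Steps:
b = -2 (b = 2 - (3 - 5)² = 2 - 1*(-2)² = 2 - 1*4 = 2 - 4 = -2)
x(z) = -58/9 (x(z) = -7 + (⅑)*5 = -7 + 5/9 = -58/9)
E(a, F) = -2
1/E(60, x(1)) = 1/(-2) = -½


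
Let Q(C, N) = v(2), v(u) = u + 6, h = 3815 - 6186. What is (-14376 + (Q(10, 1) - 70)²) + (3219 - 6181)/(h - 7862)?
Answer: -107770994/10233 ≈ -10532.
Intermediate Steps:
h = -2371
v(u) = 6 + u
Q(C, N) = 8 (Q(C, N) = 6 + 2 = 8)
(-14376 + (Q(10, 1) - 70)²) + (3219 - 6181)/(h - 7862) = (-14376 + (8 - 70)²) + (3219 - 6181)/(-2371 - 7862) = (-14376 + (-62)²) - 2962/(-10233) = (-14376 + 3844) - 2962*(-1/10233) = -10532 + 2962/10233 = -107770994/10233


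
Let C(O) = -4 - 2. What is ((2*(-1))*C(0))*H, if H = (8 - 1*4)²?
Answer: 192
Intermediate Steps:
C(O) = -6
H = 16 (H = (8 - 4)² = 4² = 16)
((2*(-1))*C(0))*H = ((2*(-1))*(-6))*16 = -2*(-6)*16 = 12*16 = 192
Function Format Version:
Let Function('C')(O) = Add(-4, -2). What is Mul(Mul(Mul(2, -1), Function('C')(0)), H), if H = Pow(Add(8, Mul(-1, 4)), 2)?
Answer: 192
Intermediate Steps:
Function('C')(O) = -6
H = 16 (H = Pow(Add(8, -4), 2) = Pow(4, 2) = 16)
Mul(Mul(Mul(2, -1), Function('C')(0)), H) = Mul(Mul(Mul(2, -1), -6), 16) = Mul(Mul(-2, -6), 16) = Mul(12, 16) = 192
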